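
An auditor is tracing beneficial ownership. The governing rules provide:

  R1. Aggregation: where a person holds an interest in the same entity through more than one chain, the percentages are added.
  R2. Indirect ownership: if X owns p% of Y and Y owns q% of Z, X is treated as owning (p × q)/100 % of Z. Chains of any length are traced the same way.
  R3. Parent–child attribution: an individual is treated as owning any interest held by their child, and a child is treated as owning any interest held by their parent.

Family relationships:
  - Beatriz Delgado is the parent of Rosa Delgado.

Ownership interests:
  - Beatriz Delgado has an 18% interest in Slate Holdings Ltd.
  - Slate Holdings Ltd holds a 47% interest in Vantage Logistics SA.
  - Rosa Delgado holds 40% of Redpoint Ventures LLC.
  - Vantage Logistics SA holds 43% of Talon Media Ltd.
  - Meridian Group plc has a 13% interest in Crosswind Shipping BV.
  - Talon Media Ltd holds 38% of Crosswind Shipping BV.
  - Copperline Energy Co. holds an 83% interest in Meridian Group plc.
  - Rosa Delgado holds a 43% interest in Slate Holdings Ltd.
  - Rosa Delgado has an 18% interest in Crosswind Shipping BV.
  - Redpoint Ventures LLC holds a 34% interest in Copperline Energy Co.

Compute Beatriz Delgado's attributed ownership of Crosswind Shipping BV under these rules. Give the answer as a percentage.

By parent–child attribution (R3), Beatriz Delgado is treated as also owning Rosa Delgado's interest in Slate Holdings Ltd, giving 18% + 43% = 61%.
By parent–child attribution (R3), Beatriz Delgado is treated as owning Rosa Delgado's 40% interest in Redpoint Ventures LLC.
By parent–child attribution (R3), Beatriz Delgado is treated as owning Rosa Delgado's 18% interest in Crosswind Shipping BV.
Chain via Slate Holdings Ltd → Vantage Logistics SA → Talon Media Ltd (R2): 61% × 47% × 43% × 38% = 4.684678% of Crosswind Shipping BV.
Chain via Redpoint Ventures LLC → Copperline Energy Co. → Meridian Group plc (R2): 40% × 34% × 83% × 13% = 1.46744% of Crosswind Shipping BV.
Direct interest in Crosswind Shipping BV: 18%.
Aggregating (R1): 4.684678% + 1.46744% + 18% = 24.152118%.

24.152118%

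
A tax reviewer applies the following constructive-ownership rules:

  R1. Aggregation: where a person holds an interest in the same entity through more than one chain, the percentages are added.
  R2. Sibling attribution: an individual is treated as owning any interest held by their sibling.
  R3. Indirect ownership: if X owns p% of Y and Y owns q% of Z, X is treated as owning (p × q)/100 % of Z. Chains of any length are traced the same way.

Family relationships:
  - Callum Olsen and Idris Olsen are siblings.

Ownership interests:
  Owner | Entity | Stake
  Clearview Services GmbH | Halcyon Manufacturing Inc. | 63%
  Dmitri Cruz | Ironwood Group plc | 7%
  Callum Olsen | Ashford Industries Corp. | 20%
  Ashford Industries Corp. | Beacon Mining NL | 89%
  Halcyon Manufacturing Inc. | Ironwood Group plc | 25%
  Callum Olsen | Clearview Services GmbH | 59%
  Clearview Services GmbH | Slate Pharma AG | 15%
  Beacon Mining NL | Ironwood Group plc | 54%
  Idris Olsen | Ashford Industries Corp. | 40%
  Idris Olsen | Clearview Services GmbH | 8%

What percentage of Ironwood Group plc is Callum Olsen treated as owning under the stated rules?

By sibling attribution (R2), Callum Olsen is treated as also owning Idris Olsen's interest in Ashford Industries Corp, giving 20% + 40% = 60%.
By sibling attribution (R2), Callum Olsen is treated as also owning Idris Olsen's interest in Clearview Services GmbH, giving 59% + 8% = 67%.
Chain via Ashford Industries Corp. → Beacon Mining NL (R3): 60% × 89% × 54% = 28.836% of Ironwood Group plc.
Chain via Clearview Services GmbH → Halcyon Manufacturing Inc. (R3): 67% × 63% × 25% = 10.5525% of Ironwood Group plc.
Aggregating (R1): 28.836% + 10.5525% = 39.3885%.

39.3885%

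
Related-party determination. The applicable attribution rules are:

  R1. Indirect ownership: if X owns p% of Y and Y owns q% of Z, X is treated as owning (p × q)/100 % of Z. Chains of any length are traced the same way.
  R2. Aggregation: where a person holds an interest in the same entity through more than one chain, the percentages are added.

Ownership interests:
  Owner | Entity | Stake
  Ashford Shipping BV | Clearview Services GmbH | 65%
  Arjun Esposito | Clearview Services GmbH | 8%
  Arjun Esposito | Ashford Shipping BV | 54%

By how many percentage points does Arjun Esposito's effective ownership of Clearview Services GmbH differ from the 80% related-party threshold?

36.9

Chain via Ashford Shipping BV (R1): 54% × 65% = 35.1% of Clearview Services GmbH.
Direct interest in Clearview Services GmbH: 8%.
Aggregating (R2): 35.1% + 8% = 43.1%.
43.1% falls short of the 80% threshold by 36.9 percentage points.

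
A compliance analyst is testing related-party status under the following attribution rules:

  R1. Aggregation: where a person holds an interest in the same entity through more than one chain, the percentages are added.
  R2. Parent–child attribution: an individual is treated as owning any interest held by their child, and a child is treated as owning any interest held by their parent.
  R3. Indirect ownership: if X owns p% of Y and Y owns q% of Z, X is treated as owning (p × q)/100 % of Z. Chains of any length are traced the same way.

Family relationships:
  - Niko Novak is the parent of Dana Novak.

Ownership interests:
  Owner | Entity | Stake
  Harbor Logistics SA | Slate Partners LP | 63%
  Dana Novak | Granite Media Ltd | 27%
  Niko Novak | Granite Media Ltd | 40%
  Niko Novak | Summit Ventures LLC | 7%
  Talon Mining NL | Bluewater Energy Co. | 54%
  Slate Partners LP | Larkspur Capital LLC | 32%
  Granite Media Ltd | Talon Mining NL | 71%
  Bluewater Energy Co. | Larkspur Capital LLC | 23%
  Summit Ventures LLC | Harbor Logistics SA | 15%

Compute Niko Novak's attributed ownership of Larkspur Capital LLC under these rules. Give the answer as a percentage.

By parent–child attribution (R2), Niko Novak is treated as also owning Dana Novak's interest in Granite Media Ltd, giving 40% + 27% = 67%.
Chain via Summit Ventures LLC → Harbor Logistics SA → Slate Partners LP (R3): 7% × 15% × 63% × 32% = 0.21168% of Larkspur Capital LLC.
Chain via Granite Media Ltd → Talon Mining NL → Bluewater Energy Co. (R3): 67% × 71% × 54% × 23% = 5.908194% of Larkspur Capital LLC.
Aggregating (R1): 0.21168% + 5.908194% = 6.119874%.

6.119874%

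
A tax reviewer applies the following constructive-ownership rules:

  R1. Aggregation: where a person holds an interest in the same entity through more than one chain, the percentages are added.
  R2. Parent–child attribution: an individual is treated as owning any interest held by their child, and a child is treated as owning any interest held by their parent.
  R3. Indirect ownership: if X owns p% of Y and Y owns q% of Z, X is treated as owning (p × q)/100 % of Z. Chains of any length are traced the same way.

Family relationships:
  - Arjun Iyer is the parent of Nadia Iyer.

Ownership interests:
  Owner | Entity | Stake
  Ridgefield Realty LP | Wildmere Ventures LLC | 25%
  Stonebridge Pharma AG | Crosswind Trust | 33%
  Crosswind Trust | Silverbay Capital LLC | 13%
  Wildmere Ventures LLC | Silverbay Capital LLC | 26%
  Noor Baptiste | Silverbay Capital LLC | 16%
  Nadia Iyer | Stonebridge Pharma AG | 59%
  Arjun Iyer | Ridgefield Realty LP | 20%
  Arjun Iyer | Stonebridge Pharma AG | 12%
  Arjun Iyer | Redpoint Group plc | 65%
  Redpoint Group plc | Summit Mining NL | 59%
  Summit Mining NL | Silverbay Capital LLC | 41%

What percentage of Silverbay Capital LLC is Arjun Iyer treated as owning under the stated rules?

By parent–child attribution (R2), Arjun Iyer is treated as also owning Nadia Iyer's interest in Stonebridge Pharma AG, giving 12% + 59% = 71%.
Chain via Ridgefield Realty LP → Wildmere Ventures LLC (R3): 20% × 25% × 26% = 1.3% of Silverbay Capital LLC.
Chain via Stonebridge Pharma AG → Crosswind Trust (R3): 71% × 33% × 13% = 3.0459% of Silverbay Capital LLC.
Chain via Redpoint Group plc → Summit Mining NL (R3): 65% × 59% × 41% = 15.7235% of Silverbay Capital LLC.
Aggregating (R1): 1.3% + 3.0459% + 15.7235% = 20.0694%.

20.0694%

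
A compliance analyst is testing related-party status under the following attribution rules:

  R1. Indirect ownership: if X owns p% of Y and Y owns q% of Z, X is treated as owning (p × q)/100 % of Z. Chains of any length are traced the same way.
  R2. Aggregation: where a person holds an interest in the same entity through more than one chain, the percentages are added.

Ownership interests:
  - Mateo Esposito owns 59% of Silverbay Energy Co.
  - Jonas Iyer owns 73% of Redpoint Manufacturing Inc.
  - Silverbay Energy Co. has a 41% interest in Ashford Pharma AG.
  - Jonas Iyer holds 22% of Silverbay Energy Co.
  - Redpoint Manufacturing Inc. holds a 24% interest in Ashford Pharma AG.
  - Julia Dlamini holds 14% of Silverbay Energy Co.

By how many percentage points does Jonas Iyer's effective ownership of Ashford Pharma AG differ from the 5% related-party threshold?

Chain via Silverbay Energy Co. (R1): 22% × 41% = 9.02% of Ashford Pharma AG.
Chain via Redpoint Manufacturing Inc. (R1): 73% × 24% = 17.52% of Ashford Pharma AG.
Aggregating (R2): 9.02% + 17.52% = 26.54%.
26.54% exceeds the 5% threshold by 21.54 percentage points.

21.54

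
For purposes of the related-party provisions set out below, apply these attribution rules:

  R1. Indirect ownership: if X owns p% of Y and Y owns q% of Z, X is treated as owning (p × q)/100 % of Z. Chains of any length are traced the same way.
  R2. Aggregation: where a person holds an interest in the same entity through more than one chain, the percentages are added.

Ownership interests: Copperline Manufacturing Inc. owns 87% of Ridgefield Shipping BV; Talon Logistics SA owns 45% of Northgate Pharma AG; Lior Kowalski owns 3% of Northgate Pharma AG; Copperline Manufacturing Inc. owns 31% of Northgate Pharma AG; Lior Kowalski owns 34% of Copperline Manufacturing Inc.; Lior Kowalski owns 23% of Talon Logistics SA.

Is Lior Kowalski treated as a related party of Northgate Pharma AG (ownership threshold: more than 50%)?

No

Chain via Copperline Manufacturing Inc. (R1): 34% × 31% = 10.54% of Northgate Pharma AG.
Chain via Talon Logistics SA (R1): 23% × 45% = 10.35% of Northgate Pharma AG.
Direct interest in Northgate Pharma AG: 3%.
Aggregating (R2): 10.54% + 10.35% + 3% = 23.89%.
23.89% does not exceed the 50% threshold, so Lior is not a related party to Northgate Pharma AG.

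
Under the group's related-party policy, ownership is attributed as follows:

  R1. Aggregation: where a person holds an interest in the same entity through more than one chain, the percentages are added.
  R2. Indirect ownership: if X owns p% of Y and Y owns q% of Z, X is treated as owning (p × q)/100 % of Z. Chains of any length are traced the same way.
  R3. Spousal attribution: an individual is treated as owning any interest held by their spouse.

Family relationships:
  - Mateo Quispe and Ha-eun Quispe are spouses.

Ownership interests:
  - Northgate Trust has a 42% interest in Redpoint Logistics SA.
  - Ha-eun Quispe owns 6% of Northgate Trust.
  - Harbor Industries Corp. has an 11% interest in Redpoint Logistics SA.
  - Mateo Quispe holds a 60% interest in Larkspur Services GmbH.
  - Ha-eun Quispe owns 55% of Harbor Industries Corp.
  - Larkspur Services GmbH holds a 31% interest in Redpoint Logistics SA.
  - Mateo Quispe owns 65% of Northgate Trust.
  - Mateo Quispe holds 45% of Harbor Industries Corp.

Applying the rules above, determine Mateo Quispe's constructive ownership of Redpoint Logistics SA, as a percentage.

59.42%

By spousal attribution (R3), Mateo Quispe is treated as also owning Ha-eun Quispe's interest in Northgate Trust, giving 65% + 6% = 71%.
By spousal attribution (R3), Mateo Quispe is treated as also owning Ha-eun Quispe's interest in Harbor Industries Corp, giving 45% + 55% = 100%.
Chain via Northgate Trust (R2): 71% × 42% = 29.82% of Redpoint Logistics SA.
Chain via Larkspur Services GmbH (R2): 60% × 31% = 18.6% of Redpoint Logistics SA.
Chain via Harbor Industries Corp. (R2): 100% × 11% = 11% of Redpoint Logistics SA.
Aggregating (R1): 29.82% + 18.6% + 11% = 59.42%.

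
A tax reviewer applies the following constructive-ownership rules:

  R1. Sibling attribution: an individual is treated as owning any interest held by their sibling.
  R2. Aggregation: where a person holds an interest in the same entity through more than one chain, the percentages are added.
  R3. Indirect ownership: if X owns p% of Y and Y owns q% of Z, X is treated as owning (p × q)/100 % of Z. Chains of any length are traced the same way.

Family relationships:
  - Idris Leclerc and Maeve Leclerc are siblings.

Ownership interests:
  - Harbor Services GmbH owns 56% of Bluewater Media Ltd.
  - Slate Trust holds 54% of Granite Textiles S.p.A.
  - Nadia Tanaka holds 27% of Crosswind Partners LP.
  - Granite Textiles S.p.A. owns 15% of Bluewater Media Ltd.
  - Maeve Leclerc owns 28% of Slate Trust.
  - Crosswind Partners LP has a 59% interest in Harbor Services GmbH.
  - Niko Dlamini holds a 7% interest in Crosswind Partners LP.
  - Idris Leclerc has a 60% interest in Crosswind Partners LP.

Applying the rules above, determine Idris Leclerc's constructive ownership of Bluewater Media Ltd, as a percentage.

By sibling attribution (R1), Idris Leclerc is treated as owning Maeve Leclerc's 28% interest in Slate Trust.
Chain via Crosswind Partners LP → Harbor Services GmbH (R3): 60% × 59% × 56% = 19.824% of Bluewater Media Ltd.
Chain via Slate Trust → Granite Textiles S.p.A. (R3): 28% × 54% × 15% = 2.268% of Bluewater Media Ltd.
Aggregating (R2): 19.824% + 2.268% = 22.092%.

22.092%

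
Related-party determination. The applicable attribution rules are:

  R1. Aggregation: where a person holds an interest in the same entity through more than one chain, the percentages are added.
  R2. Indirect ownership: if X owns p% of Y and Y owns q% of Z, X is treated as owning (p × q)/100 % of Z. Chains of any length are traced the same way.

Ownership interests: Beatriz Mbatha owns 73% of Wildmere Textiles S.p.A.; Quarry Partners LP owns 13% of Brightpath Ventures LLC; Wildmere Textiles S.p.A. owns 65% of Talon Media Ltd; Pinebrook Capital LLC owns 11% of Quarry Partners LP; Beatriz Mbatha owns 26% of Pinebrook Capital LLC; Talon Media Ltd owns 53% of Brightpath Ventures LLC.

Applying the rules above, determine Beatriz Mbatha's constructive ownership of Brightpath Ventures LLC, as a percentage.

Chain via Wildmere Textiles S.p.A. → Talon Media Ltd (R2): 73% × 65% × 53% = 25.1485% of Brightpath Ventures LLC.
Chain via Pinebrook Capital LLC → Quarry Partners LP (R2): 26% × 11% × 13% = 0.3718% of Brightpath Ventures LLC.
Aggregating (R1): 25.1485% + 0.3718% = 25.5203%.

25.5203%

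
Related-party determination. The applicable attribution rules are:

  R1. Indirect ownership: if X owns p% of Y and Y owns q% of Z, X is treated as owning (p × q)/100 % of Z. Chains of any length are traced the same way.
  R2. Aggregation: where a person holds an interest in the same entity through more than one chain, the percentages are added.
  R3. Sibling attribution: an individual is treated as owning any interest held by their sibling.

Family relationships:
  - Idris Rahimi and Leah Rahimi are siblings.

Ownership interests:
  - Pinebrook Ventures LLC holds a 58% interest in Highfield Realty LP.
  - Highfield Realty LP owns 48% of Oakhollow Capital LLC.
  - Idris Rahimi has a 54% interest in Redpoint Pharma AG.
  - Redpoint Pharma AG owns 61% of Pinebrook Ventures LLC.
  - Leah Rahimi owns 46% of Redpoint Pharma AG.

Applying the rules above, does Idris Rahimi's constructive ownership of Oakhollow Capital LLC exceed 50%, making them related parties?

By sibling attribution (R3), Idris Rahimi is treated as also owning Leah Rahimi's interest in Redpoint Pharma AG, giving 54% + 46% = 100%.
Chain via Redpoint Pharma AG → Pinebrook Ventures LLC → Highfield Realty LP (R1): 100% × 61% × 58% × 48% = 16.9824% of Oakhollow Capital LLC.
16.9824% does not exceed the 50% threshold, so Idris is not a related party to Oakhollow Capital LLC.

No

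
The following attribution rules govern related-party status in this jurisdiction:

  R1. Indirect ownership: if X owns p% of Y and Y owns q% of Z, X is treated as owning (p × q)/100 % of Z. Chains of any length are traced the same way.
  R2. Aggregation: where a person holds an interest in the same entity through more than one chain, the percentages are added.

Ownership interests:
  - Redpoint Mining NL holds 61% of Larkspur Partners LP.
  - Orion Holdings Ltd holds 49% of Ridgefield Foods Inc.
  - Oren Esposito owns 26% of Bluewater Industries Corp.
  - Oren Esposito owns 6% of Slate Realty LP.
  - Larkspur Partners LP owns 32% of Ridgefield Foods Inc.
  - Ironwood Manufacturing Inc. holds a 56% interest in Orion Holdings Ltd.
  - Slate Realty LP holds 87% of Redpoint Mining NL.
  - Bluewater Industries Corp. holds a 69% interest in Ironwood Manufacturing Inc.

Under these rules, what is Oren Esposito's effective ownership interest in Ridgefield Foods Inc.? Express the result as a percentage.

Chain via Bluewater Industries Corp. → Ironwood Manufacturing Inc. → Orion Holdings Ltd (R1): 26% × 69% × 56% × 49% = 4.922736% of Ridgefield Foods Inc.
Chain via Slate Realty LP → Redpoint Mining NL → Larkspur Partners LP (R1): 6% × 87% × 61% × 32% = 1.018944% of Ridgefield Foods Inc.
Aggregating (R2): 4.922736% + 1.018944% = 5.94168%.

5.94168%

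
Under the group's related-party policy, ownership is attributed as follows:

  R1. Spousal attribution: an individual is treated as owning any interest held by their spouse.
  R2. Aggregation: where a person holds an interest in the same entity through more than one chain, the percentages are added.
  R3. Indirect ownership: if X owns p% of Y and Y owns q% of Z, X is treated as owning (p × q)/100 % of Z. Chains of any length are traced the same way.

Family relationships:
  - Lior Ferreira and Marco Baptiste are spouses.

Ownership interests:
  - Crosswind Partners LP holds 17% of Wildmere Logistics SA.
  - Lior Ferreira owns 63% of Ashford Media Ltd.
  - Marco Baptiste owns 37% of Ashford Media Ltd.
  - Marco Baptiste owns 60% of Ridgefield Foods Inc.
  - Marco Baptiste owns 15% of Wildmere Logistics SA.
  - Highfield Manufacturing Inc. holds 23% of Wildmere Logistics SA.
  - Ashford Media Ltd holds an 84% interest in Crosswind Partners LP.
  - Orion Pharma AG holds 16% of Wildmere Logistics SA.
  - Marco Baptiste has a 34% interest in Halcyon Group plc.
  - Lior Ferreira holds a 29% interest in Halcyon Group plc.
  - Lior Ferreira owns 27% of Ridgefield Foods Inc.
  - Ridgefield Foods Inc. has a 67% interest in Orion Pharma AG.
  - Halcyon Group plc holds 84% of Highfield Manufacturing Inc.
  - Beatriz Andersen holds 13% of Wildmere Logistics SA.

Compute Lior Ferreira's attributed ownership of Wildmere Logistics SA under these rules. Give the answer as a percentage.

By spousal attribution (R1), Lior Ferreira is treated as also owning Marco Baptiste's interest in Ridgefield Foods Inc, giving 27% + 60% = 87%.
By spousal attribution (R1), Lior Ferreira is treated as also owning Marco Baptiste's interest in Ashford Media Ltd, giving 63% + 37% = 100%.
By spousal attribution (R1), Lior Ferreira is treated as also owning Marco Baptiste's interest in Halcyon Group plc, giving 29% + 34% = 63%.
By spousal attribution (R1), Lior Ferreira is treated as owning Marco Baptiste's 15% interest in Wildmere Logistics SA.
Chain via Ridgefield Foods Inc. → Orion Pharma AG (R3): 87% × 67% × 16% = 9.3264% of Wildmere Logistics SA.
Chain via Ashford Media Ltd → Crosswind Partners LP (R3): 100% × 84% × 17% = 14.28% of Wildmere Logistics SA.
Chain via Halcyon Group plc → Highfield Manufacturing Inc. (R3): 63% × 84% × 23% = 12.1716% of Wildmere Logistics SA.
Direct interest in Wildmere Logistics SA: 15%.
Aggregating (R2): 9.3264% + 14.28% + 12.1716% + 15% = 50.778%.

50.778%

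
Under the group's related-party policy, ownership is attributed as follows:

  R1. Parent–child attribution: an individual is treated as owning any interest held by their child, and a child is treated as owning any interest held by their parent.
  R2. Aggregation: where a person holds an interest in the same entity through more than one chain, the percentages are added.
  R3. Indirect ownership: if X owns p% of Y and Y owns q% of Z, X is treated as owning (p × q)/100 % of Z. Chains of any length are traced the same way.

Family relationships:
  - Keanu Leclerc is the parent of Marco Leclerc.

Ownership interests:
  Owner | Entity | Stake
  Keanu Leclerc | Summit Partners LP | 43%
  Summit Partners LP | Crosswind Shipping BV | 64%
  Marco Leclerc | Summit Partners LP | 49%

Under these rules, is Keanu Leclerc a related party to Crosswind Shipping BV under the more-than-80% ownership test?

No

By parent–child attribution (R1), Keanu Leclerc is treated as also owning Marco Leclerc's interest in Summit Partners LP, giving 43% + 49% = 92%.
Chain via Summit Partners LP (R3): 92% × 64% = 58.88% of Crosswind Shipping BV.
58.88% does not exceed the 80% threshold, so Keanu is not a related party to Crosswind Shipping BV.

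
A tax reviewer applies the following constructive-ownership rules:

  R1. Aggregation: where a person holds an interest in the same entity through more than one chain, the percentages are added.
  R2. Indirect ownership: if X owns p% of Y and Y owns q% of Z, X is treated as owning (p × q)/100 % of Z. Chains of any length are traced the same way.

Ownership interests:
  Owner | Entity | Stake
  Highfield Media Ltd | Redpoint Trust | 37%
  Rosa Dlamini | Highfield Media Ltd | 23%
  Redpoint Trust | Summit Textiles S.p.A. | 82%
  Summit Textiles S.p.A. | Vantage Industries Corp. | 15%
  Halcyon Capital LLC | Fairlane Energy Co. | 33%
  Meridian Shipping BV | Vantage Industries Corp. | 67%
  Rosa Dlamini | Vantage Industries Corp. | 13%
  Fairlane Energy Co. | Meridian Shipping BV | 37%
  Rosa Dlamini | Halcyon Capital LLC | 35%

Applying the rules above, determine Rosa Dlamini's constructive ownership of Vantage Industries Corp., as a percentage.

Chain via Halcyon Capital LLC → Fairlane Energy Co. → Meridian Shipping BV (R2): 35% × 33% × 37% × 67% = 2.863245% of Vantage Industries Corp.
Chain via Highfield Media Ltd → Redpoint Trust → Summit Textiles S.p.A. (R2): 23% × 37% × 82% × 15% = 1.04673% of Vantage Industries Corp.
Direct interest in Vantage Industries Corp: 13%.
Aggregating (R1): 2.863245% + 1.04673% + 13% = 16.909975%.

16.909975%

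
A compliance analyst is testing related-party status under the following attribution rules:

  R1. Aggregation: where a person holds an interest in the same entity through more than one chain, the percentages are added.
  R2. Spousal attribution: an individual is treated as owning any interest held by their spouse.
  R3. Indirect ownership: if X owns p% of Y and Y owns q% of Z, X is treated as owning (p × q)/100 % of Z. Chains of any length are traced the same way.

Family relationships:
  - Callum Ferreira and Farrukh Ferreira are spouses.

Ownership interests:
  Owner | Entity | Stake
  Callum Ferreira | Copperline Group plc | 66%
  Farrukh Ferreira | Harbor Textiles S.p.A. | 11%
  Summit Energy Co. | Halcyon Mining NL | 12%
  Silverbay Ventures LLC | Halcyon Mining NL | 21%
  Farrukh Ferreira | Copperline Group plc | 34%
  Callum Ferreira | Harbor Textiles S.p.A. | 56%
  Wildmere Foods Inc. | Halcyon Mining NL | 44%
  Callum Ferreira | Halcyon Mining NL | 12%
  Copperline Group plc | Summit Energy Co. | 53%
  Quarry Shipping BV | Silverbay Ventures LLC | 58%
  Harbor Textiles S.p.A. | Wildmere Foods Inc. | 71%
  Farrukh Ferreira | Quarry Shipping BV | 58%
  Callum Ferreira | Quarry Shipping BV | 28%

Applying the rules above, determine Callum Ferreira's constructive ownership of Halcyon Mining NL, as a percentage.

49.7656%

By spousal attribution (R2), Callum Ferreira is treated as also owning Farrukh Ferreira's interest in Quarry Shipping BV, giving 28% + 58% = 86%.
By spousal attribution (R2), Callum Ferreira is treated as also owning Farrukh Ferreira's interest in Harbor Textiles S.p.A, giving 56% + 11% = 67%.
By spousal attribution (R2), Callum Ferreira is treated as also owning Farrukh Ferreira's interest in Copperline Group plc, giving 66% + 34% = 100%.
Chain via Quarry Shipping BV → Silverbay Ventures LLC (R3): 86% × 58% × 21% = 10.4748% of Halcyon Mining NL.
Chain via Harbor Textiles S.p.A. → Wildmere Foods Inc. (R3): 67% × 71% × 44% = 20.9308% of Halcyon Mining NL.
Chain via Copperline Group plc → Summit Energy Co. (R3): 100% × 53% × 12% = 6.36% of Halcyon Mining NL.
Direct interest in Halcyon Mining NL: 12%.
Aggregating (R1): 10.4748% + 20.9308% + 6.36% + 12% = 49.7656%.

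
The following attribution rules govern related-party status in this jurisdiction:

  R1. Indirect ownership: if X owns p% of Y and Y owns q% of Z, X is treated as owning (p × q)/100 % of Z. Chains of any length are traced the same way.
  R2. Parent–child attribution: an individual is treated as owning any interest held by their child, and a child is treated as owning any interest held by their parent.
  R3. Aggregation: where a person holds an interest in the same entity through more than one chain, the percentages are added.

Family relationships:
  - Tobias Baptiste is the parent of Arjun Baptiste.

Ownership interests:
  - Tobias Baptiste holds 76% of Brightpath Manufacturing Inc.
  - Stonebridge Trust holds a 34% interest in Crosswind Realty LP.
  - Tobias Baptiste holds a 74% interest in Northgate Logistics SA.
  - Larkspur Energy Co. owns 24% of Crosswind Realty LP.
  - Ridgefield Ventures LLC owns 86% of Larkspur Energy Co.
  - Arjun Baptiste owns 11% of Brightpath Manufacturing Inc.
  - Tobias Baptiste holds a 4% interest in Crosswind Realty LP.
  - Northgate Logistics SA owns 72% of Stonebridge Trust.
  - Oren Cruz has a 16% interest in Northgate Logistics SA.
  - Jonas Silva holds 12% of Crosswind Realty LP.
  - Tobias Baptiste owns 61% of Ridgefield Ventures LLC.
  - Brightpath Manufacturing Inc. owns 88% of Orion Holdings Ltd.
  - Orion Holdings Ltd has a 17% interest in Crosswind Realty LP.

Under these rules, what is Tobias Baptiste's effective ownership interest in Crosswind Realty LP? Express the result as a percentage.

47.7208%

By parent–child attribution (R2), Tobias Baptiste is treated as also owning Arjun Baptiste's interest in Brightpath Manufacturing Inc, giving 76% + 11% = 87%.
Chain via Brightpath Manufacturing Inc. → Orion Holdings Ltd (R1): 87% × 88% × 17% = 13.0152% of Crosswind Realty LP.
Chain via Ridgefield Ventures LLC → Larkspur Energy Co. (R1): 61% × 86% × 24% = 12.5904% of Crosswind Realty LP.
Chain via Northgate Logistics SA → Stonebridge Trust (R1): 74% × 72% × 34% = 18.1152% of Crosswind Realty LP.
Direct interest in Crosswind Realty LP: 4%.
Aggregating (R3): 13.0152% + 12.5904% + 18.1152% + 4% = 47.7208%.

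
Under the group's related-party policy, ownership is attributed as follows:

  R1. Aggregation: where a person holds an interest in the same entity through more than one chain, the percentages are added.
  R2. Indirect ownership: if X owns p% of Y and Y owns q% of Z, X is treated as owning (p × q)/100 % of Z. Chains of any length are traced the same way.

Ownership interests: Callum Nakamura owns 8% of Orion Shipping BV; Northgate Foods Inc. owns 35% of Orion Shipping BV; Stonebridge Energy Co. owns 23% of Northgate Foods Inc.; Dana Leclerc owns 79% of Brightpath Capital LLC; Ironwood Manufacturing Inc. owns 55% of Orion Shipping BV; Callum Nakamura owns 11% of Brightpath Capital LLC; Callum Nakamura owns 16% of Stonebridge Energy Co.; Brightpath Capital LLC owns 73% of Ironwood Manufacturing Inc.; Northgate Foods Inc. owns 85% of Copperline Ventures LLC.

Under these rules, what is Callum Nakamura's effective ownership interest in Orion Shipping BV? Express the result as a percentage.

13.7045%

Chain via Stonebridge Energy Co. → Northgate Foods Inc. (R2): 16% × 23% × 35% = 1.288% of Orion Shipping BV.
Chain via Brightpath Capital LLC → Ironwood Manufacturing Inc. (R2): 11% × 73% × 55% = 4.4165% of Orion Shipping BV.
Direct interest in Orion Shipping BV: 8%.
Aggregating (R1): 1.288% + 4.4165% + 8% = 13.7045%.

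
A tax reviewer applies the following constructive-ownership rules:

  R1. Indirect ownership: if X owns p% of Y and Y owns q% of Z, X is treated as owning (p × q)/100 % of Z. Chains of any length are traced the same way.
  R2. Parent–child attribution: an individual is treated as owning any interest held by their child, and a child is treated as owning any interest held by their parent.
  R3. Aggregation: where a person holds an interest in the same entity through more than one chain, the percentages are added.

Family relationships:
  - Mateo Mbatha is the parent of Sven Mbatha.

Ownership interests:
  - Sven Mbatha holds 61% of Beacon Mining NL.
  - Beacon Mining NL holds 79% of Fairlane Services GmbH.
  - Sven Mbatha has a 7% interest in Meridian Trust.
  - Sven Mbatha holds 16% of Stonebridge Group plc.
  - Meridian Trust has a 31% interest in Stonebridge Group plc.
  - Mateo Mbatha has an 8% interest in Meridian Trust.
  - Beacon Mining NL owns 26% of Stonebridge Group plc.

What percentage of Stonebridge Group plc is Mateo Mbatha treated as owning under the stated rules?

36.51%

By parent–child attribution (R2), Mateo Mbatha is treated as also owning Sven Mbatha's interest in Meridian Trust, giving 8% + 7% = 15%.
By parent–child attribution (R2), Mateo Mbatha is treated as owning Sven Mbatha's 61% interest in Beacon Mining NL.
By parent–child attribution (R2), Mateo Mbatha is treated as owning Sven Mbatha's 16% interest in Stonebridge Group plc.
Chain via Meridian Trust (R1): 15% × 31% = 4.65% of Stonebridge Group plc.
Chain via Beacon Mining NL (R1): 61% × 26% = 15.86% of Stonebridge Group plc.
Direct interest in Stonebridge Group plc: 16%.
Aggregating (R3): 4.65% + 15.86% + 16% = 36.51%.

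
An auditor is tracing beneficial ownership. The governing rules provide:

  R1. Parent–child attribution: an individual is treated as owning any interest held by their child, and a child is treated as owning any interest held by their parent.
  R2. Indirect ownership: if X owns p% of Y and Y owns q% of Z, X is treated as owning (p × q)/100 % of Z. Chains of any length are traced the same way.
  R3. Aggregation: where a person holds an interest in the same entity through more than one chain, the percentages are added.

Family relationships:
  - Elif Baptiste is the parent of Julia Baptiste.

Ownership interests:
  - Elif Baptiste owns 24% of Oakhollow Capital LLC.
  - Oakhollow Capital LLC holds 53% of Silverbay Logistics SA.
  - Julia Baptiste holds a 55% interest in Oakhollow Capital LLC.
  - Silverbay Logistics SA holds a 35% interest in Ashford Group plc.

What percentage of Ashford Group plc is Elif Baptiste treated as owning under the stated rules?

By parent–child attribution (R1), Elif Baptiste is treated as also owning Julia Baptiste's interest in Oakhollow Capital LLC, giving 24% + 55% = 79%.
Chain via Oakhollow Capital LLC → Silverbay Logistics SA (R2): 79% × 53% × 35% = 14.6545% of Ashford Group plc.

14.6545%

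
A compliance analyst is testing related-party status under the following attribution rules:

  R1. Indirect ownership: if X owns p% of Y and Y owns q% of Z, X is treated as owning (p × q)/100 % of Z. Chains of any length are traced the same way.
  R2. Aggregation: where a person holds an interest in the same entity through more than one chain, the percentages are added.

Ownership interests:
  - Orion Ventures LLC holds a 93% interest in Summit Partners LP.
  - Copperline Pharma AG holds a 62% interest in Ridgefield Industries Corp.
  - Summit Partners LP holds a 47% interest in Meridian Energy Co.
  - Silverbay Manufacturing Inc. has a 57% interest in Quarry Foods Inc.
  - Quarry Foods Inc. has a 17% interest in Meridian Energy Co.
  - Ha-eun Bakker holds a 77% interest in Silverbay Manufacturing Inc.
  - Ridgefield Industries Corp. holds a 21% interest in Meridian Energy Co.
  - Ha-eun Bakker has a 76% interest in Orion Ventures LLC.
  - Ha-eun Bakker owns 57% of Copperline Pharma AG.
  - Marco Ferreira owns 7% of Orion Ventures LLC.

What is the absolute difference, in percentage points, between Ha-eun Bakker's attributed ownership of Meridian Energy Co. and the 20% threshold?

28.1023

Chain via Silverbay Manufacturing Inc. → Quarry Foods Inc. (R1): 77% × 57% × 17% = 7.4613% of Meridian Energy Co.
Chain via Orion Ventures LLC → Summit Partners LP (R1): 76% × 93% × 47% = 33.2196% of Meridian Energy Co.
Chain via Copperline Pharma AG → Ridgefield Industries Corp. (R1): 57% × 62% × 21% = 7.4214% of Meridian Energy Co.
Aggregating (R2): 7.4613% + 33.2196% + 7.4214% = 48.1023%.
48.1023% exceeds the 20% threshold by 28.1023 percentage points.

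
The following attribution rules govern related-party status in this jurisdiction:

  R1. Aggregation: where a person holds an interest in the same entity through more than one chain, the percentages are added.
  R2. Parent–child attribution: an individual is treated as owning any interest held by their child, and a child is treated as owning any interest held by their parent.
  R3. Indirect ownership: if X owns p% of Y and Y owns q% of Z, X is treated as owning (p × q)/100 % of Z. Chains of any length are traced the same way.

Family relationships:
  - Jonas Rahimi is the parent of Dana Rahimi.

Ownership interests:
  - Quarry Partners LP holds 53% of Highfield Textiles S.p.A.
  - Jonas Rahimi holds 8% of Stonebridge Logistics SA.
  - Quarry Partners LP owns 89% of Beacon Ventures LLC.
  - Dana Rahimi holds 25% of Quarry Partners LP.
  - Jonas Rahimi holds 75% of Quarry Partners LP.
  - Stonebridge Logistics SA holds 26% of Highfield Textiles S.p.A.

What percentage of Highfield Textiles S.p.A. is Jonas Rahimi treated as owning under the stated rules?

55.08%

By parent–child attribution (R2), Jonas Rahimi is treated as also owning Dana Rahimi's interest in Quarry Partners LP, giving 75% + 25% = 100%.
Chain via Stonebridge Logistics SA (R3): 8% × 26% = 2.08% of Highfield Textiles S.p.A.
Chain via Quarry Partners LP (R3): 100% × 53% = 53% of Highfield Textiles S.p.A.
Aggregating (R1): 2.08% + 53% = 55.08%.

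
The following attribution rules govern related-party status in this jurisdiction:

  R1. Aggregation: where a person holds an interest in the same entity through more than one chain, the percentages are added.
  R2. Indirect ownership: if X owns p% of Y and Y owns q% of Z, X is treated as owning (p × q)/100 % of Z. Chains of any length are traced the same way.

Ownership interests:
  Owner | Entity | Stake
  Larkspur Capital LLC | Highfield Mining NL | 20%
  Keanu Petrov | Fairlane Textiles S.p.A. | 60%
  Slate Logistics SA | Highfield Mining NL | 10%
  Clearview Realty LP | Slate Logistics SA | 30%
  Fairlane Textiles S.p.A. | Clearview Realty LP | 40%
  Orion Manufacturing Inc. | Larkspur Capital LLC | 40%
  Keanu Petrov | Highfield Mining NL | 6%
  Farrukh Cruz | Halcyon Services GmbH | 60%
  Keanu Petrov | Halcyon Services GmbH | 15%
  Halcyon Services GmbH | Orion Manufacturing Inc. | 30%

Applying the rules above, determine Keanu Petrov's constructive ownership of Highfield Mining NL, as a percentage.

7.08%

Chain via Fairlane Textiles S.p.A. → Clearview Realty LP → Slate Logistics SA (R2): 60% × 40% × 30% × 10% = 0.72% of Highfield Mining NL.
Chain via Halcyon Services GmbH → Orion Manufacturing Inc. → Larkspur Capital LLC (R2): 15% × 30% × 40% × 20% = 0.36% of Highfield Mining NL.
Direct interest in Highfield Mining NL: 6%.
Aggregating (R1): 0.72% + 0.36% + 6% = 7.08%.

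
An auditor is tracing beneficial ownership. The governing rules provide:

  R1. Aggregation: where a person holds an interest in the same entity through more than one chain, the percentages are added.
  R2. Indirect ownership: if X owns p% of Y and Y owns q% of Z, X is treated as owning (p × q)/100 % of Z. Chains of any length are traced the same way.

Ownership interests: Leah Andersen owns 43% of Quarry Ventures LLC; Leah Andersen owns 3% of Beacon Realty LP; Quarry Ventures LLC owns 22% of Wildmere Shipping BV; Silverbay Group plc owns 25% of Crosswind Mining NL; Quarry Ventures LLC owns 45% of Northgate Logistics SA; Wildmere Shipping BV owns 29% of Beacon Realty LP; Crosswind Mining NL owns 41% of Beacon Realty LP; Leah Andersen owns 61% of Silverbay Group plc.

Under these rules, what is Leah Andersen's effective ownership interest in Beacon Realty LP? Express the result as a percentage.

Chain via Silverbay Group plc → Crosswind Mining NL (R2): 61% × 25% × 41% = 6.2525% of Beacon Realty LP.
Chain via Quarry Ventures LLC → Wildmere Shipping BV (R2): 43% × 22% × 29% = 2.7434% of Beacon Realty LP.
Direct interest in Beacon Realty LP: 3%.
Aggregating (R1): 6.2525% + 2.7434% + 3% = 11.9959%.

11.9959%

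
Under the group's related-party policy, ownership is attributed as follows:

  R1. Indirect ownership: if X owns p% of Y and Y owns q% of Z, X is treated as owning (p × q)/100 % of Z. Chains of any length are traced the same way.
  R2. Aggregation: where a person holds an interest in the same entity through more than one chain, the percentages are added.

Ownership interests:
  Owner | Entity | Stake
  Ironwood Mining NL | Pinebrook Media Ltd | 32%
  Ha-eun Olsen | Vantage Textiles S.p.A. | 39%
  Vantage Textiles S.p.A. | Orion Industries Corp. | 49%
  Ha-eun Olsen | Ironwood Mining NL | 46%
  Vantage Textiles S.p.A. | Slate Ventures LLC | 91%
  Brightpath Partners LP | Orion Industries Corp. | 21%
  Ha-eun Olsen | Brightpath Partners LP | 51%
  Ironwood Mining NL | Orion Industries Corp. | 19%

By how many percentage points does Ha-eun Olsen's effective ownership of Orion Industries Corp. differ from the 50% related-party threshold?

Chain via Brightpath Partners LP (R1): 51% × 21% = 10.71% of Orion Industries Corp.
Chain via Ironwood Mining NL (R1): 46% × 19% = 8.74% of Orion Industries Corp.
Chain via Vantage Textiles S.p.A. (R1): 39% × 49% = 19.11% of Orion Industries Corp.
Aggregating (R2): 10.71% + 8.74% + 19.11% = 38.56%.
38.56% falls short of the 50% threshold by 11.44 percentage points.

11.44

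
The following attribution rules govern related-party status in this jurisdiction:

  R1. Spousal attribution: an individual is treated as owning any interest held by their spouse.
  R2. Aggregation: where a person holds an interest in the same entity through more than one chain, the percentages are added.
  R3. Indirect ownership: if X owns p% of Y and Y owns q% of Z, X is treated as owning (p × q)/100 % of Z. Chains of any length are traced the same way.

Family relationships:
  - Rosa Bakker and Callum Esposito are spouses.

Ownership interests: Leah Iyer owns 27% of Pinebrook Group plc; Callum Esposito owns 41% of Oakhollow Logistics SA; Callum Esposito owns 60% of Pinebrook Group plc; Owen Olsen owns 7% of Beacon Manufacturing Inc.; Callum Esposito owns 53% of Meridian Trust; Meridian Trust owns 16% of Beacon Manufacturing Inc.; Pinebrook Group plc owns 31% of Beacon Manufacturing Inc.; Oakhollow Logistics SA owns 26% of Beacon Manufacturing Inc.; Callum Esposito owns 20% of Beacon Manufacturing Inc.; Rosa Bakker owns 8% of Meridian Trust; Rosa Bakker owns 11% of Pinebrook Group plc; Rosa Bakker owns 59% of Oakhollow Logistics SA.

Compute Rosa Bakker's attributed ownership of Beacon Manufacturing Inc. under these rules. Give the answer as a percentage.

77.77%

By spousal attribution (R1), Rosa Bakker is treated as also owning Callum Esposito's interest in Pinebrook Group plc, giving 11% + 60% = 71%.
By spousal attribution (R1), Rosa Bakker is treated as also owning Callum Esposito's interest in Meridian Trust, giving 8% + 53% = 61%.
By spousal attribution (R1), Rosa Bakker is treated as also owning Callum Esposito's interest in Oakhollow Logistics SA, giving 59% + 41% = 100%.
By spousal attribution (R1), Rosa Bakker is treated as owning Callum Esposito's 20% interest in Beacon Manufacturing Inc.
Chain via Pinebrook Group plc (R3): 71% × 31% = 22.01% of Beacon Manufacturing Inc.
Chain via Meridian Trust (R3): 61% × 16% = 9.76% of Beacon Manufacturing Inc.
Chain via Oakhollow Logistics SA (R3): 100% × 26% = 26% of Beacon Manufacturing Inc.
Direct interest in Beacon Manufacturing Inc: 20%.
Aggregating (R2): 22.01% + 9.76% + 26% + 20% = 77.77%.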